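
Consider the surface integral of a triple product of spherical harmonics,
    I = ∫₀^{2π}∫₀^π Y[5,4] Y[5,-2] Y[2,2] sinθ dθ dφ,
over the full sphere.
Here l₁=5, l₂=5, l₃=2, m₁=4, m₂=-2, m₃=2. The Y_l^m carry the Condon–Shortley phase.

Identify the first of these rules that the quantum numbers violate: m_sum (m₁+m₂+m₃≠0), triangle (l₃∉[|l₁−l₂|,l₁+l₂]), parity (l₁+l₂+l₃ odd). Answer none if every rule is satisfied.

Σmᵢ = 4  ✗
l₃∈[|l₁−l₂|,l₁+l₂]=[0,10], have l₃=2
Σlᵢ = 12 ⇒ even

m_sum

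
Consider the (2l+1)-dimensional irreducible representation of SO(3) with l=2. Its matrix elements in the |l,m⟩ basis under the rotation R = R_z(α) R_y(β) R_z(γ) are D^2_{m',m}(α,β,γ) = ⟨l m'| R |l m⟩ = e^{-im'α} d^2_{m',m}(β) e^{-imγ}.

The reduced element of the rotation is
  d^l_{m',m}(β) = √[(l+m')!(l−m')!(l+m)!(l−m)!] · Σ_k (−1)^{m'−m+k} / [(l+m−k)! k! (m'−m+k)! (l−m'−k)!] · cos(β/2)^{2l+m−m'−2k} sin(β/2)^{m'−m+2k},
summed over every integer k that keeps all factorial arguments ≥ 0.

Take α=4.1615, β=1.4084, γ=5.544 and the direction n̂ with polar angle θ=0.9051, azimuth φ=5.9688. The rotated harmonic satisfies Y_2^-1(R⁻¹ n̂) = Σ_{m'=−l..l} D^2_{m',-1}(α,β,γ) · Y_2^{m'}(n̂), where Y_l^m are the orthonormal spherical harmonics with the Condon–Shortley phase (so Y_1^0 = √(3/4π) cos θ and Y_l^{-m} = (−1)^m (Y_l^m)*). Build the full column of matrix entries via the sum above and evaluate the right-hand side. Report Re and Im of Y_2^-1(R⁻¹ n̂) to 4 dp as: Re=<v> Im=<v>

Need the full column D^2_{m',-1} for m'=−2..2 at α=4.1615, β=1.4084, γ=5.5440.
cos(β/2)=0.762130, sin(β/2)=0.647424
d^2_{-2,-1}: single k=1 term ⇒ +0.573199;  D = +0.152983+0.552407i
d^2_{-1,-1}: k∈[0..1] ⇒ +0.337377 -0.730394 = -0.393017;  D = +0.377632+0.108885i
d^2_{0,-1}: k∈[0..1] ⇒ -0.702023 +0.506607 = -0.195416;  D = -0.144416+0.131649i
d^2_{1,-1}: k∈[0..1] ⇒ +0.730394 -0.175694 = +0.554700;  D = +0.103832+0.544896i
d^2_{2,-1}: single k=0 term ⇒ -0.413643;  D = +0.386748+0.146719i
Y_2^{m'}(θ=0.9051,φ=5.9688) and Σ D·Y over m':
  (+0.1530+0.5524i)·(+0.1932+0.1405i)  (+0.3776+0.1089i)·(+0.3569+0.1160i)  (-0.1444+0.1316i)·(+0.0455+0.0000i)  (+0.1038+0.5449i)·(-0.3569+0.1160i)  (+0.3867+0.1467i)·(+0.1932-0.1405i)
Y_2^-1(R⁻¹ n̂) = +0.062556+0.008512i

Re=0.0626 Im=0.0085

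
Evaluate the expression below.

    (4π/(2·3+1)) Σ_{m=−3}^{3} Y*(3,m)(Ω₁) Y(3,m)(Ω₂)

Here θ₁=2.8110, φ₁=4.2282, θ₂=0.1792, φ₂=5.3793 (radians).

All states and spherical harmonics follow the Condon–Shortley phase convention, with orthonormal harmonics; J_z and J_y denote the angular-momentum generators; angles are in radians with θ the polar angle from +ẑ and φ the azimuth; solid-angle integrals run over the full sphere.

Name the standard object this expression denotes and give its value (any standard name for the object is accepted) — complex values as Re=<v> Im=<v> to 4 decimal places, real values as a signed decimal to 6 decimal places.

This sum is the spherical-harmonic addition theorem: it equals the Legendre polynomial P_l(cos γ) of the angle γ between the two directions.
Term-by-term m-sum for l=3 (normalisation 4π/7 = 1.795196):
  m=-3: Y*=+0.014171+0.001683i  Y=-0.002148+0.000985i  product -0.000032+0.000010i
  m=-2: Y*=+0.057714-0.083924i  Y=-0.007500+0.031056i  product +0.002173+0.002422i
  m=-1: Y*=-0.169603-0.322472i  Y=+0.136867+0.173858i  product +0.032851-0.073623i
  m=+0: Y*=-0.519980-0.000000i  Y=+0.676071+0.000000i  product -0.351543-0.000000i
  m=+1: Y*=+0.169603-0.322472i  Y=-0.136867+0.173858i  product +0.032851+0.073623i
  m=+2: Y*=+0.057714+0.083924i  Y=-0.007500-0.031056i  product +0.002173-0.002422i
  m=+3: Y*=-0.014171+0.001683i  Y=+0.002148+0.000985i  product -0.000032-0.000010i
Total Σ_m = -0.281559-0.000000i. Multiply by 1.795196: -0.505453-0.000000i. P_3(cos γ) = -0.505453

Legendre polynomial (addition theorem), -0.505453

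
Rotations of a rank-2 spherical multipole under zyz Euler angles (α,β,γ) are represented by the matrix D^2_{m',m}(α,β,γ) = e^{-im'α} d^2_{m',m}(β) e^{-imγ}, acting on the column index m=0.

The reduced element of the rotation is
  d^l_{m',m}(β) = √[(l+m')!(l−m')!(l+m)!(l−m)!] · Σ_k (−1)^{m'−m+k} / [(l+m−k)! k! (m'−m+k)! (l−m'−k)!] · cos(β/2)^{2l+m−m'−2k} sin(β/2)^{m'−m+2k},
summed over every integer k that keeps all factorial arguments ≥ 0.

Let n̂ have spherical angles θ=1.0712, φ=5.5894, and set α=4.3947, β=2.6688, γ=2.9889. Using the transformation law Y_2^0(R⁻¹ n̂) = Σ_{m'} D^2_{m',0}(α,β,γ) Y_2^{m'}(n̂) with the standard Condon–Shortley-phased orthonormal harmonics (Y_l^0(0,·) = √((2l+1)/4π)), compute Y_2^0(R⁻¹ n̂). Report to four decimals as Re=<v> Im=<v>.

Need the full column D^2_{m',0} for m'=−2..2 at α=4.3947, β=2.6688, γ=2.9889.
cos(β/2)=0.234201, sin(β/2)=0.972188
d^2_{-2,0}: single k=2 term ⇒ +0.126985;  D = -0.102204+0.075363i
d^2_{-1,0}: k∈[1..2] ⇒ +0.030591 -0.527127 = -0.496536;  D = +0.155104+0.471689i
d^2_{0,0}: k∈[0..2] ⇒ +0.003009 -0.207366 +0.893309 = +0.688951;  D = +0.688951+0.000000i
d^2_{1,0}: k∈[0..1] ⇒ -0.030591 +0.527127 = +0.496536;  D = -0.155104+0.471689i
d^2_{2,0}: single k=0 term ⇒ +0.126985;  D = -0.102204-0.075363i
Y_2^{m'}(θ=1.0712,φ=5.5894) and Σ D·Y over m':
  (-0.1022+0.0754i)·(+0.0542+0.2926i)  (+0.1551+0.4717i)·(+0.2498+0.2077i)  (+0.6890+0.0000i)·(-0.0982+0.0000i)  (-0.1551+0.4717i)·(-0.2498+0.2077i)  (-0.1022-0.0754i)·(+0.0542-0.2926i)
Y_2^0(R⁻¹ n̂) = -0.241368+0.000000i

Re=-0.2414 Im=0.0000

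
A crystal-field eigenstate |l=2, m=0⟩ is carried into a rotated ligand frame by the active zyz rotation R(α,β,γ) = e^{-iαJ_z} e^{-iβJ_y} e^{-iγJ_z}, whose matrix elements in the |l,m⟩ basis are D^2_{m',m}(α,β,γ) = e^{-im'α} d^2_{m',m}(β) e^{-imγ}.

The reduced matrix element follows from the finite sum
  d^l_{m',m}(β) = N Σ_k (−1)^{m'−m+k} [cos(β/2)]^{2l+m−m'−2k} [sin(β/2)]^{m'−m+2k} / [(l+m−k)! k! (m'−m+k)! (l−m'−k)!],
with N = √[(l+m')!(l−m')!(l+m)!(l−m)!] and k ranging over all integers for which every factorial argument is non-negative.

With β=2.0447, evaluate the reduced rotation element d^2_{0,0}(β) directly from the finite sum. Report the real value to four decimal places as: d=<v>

d=-0.1876

d^2_{0,0}(β=2.0447) via the finite sum:
c=cos(2.044700/2)=0.521362, s=sin(2.044700/2)=0.853336; N=√[2·2·2·2]=4.000000
k∈{0,1,2} keeps every argument non-negative
  k=0: (−1)^0·4.0000/(4)·0.5214^4·0.8533^0 = +0.073885
  k=1: (−1)^1·4.0000/(1)·0.5214^2·0.8533^2 = -0.791733
  k=2: (−1)^2·4.0000/(4)·0.5214^0·0.8533^4 = +0.530248
d^2_{0,0}(2.0447) = +0.073885 -0.791733 +0.530248 = -0.187599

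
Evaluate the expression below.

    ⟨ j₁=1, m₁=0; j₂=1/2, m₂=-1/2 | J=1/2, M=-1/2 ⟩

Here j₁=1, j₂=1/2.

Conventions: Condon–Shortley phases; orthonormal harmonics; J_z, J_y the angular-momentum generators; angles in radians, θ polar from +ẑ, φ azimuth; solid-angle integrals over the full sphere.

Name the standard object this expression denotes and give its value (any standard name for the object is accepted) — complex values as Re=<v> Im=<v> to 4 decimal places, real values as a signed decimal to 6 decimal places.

This is a Clebsch–Gordan (vector-coupling) coefficient.
√[2·1!1!0!/3! · 1!1!0!1!0!1!] = √(1/3)
  +(−1)^0/∏(0,1,1,0,0,0)! = 1  (running 1)
⟨..|..⟩ = √(1/3)·(1) = +0.577350

Clebsch–Gordan coefficient, +√(1/3) ≈ +0.577350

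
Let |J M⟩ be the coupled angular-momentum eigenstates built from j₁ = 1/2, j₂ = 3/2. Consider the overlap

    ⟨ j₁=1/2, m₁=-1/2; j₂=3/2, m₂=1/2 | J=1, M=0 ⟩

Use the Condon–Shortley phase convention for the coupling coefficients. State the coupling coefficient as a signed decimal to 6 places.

√[3·1!0!2!/4! · 0!1!2!1!1!1!] = √(1/2)
  +(−1)^1/∏(1,0,0,1,0,1)! = -1  (running -1)
⟨..|..⟩ = √(1/2)·(-1) = -0.707107

-0.707107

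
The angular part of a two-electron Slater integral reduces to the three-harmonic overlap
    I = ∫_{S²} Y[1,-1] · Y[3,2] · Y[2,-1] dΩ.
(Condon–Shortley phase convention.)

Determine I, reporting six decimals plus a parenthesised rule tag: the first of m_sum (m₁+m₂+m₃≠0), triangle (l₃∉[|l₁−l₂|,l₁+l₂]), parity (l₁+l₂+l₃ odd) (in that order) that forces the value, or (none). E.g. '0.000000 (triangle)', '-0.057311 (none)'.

0.261169 (none)

Checks pass: Σm=0; 6 even; l₃=2∈[2,4].
(2·1+1)(2·3+1)(2·2+1) = 105
Δ: 2! 0! 4! / 7! → 1/105
sum: t=1:−1/4 = -1/4
3j²(1 3 2; 0 0 0) = Δ·Π!·Σ² = 3/35  (sign -1)
sum: t=2:+1/12 = 1/12
3j²(1 3 2; -1 2 -1) = Δ·Π!·Σ² = 2/21  (sign -1)
combine: 4πI² = 105·3/35·2/21 = 6/7
take √, sign +1: I = 0.26116903
No selection rule forces the value: the integral is nonzero (none).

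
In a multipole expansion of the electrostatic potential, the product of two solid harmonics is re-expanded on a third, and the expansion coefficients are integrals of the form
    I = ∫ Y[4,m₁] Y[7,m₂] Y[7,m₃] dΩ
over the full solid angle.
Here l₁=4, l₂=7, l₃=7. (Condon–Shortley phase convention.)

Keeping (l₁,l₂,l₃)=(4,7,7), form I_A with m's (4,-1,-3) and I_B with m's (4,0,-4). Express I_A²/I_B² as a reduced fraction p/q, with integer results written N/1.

14/11

Shared (l₁,l₂,l₃)=(4,7,7): N and (l;000)² cancel in I_A²/I_B².
A: Δ = 4!·4!·10!/19! = 1/58198140; Racah Σ t=0..0: t=0:+1/9953280 = 1/9953280; ⇒ 3j(4 7 7; 4 -1 -3)² = 2450/138567, sgn +1
B: Δ = 4!·4!·10!/19! = 1/58198140; Racah Σ t=0..0: t=0:+1/17418240 = 1/17418240; ⇒ 3j(4 7 7; 4 0 -4)² = 175/12597, sgn -1
I_A²/I_B² = (2450/138567)/(175/12597) = 14/11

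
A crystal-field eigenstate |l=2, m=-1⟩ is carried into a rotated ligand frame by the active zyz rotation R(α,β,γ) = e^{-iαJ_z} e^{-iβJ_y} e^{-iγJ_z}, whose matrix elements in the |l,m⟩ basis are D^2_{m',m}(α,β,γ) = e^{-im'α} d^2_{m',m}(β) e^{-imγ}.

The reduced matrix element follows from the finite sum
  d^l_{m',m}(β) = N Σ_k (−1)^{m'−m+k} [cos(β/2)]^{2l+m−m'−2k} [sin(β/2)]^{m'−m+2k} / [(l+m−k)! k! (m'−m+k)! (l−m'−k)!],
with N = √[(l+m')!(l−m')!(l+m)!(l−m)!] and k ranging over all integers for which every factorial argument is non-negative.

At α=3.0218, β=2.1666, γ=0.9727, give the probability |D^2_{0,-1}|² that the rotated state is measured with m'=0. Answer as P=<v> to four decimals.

First d^2_{0,-1}(β=2.1666), then the phase factors e^{-i(0)α} and e^{-i(-1)γ}:
With c≡cos(β/2)=0.468415 and s≡sin(β/2)=0.883508, N=[2·2·1·6]^{1/2}=4.898979
The bounds max(0,m−m')=0 and min(l+m,l−m')=1 give 2 terms
  k=0: (−1)^1·4.8990/(2)·0.4684^3·0.8835^1 = -0.222423
  k=1: (−1)^2·4.8990/(2)·0.4684^1·0.8835^3 = +0.791296
d^2_{0,-1}(2.1666) = -0.222423 +0.791296 = +0.568873
|D^2_{0,-1}|² = |d^2_{0,-1}(β)|² = (+0.568873)² = 0.323616 (the z-rotation phases have unit modulus)

P=0.3236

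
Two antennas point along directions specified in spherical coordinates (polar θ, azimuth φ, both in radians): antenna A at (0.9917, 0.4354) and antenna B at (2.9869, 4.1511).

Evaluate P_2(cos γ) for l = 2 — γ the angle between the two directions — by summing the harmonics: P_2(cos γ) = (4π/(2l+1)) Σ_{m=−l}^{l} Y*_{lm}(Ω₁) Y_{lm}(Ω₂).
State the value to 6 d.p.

0.131828

Addition theorem: P_2(cos γ) = (4π/5) Σ_m Y*_{lm}(Ω₁) Y_{lm}(Ω₂), m = −2…2:
  m=-2: Y*=(0.174314, 0.206955)  Y=(-0.003974, -0.008264)  product (0.001018, -0.002263)
  m=-1: Y*=(0.320844, 0.149248)  Y=(0.062601, -0.099565)  product (0.034945, -0.022602)
  m=+0: Y*=(-0.032010, -0.000000)  Y=(0.608321, 0.000000)  product (-0.019473, -0.000000)
  m=+1: Y*=(-0.320844, 0.149248)  Y=(-0.062601, -0.099565)  product (0.034945, 0.022602)
  m=+2: Y*=(0.174314, -0.206955)  Y=(-0.003974, 0.008264)  product (0.001018, 0.002263)
Σ over m = (0.052453, -0.000000); ×(4π/5) → (0.131828, -0.000000). Real part: 0.131828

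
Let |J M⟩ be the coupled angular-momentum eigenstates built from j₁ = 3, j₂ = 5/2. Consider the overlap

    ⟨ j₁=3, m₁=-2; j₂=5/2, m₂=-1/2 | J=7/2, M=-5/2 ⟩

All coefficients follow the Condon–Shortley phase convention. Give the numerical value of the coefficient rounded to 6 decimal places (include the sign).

√[8·2!4!3!/10! · 1!5!2!3!1!6!] = √(4608/7)
  +(−1)^1/∏(1,1,4,1,0,2)! = -1/48  (running -1/48)
  +(−1)^2/∏(2,0,3,0,1,3)! = 1/72  (running -1/144)
⟨..|..⟩ = √(4608/7)·(-1/144) = -0.178174

-0.178174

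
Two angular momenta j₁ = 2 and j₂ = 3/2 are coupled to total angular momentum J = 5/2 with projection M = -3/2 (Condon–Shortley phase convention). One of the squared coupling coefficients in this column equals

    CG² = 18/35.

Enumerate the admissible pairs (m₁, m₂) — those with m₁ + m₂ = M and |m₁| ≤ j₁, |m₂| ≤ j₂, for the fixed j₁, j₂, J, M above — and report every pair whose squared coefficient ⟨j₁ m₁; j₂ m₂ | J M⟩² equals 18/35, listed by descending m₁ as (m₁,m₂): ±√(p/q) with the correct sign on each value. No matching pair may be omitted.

Admissible pairs with m₁+m₂ = M = -3/2: (-2,1/2), (-1,-1/2), (0,-3/2)
  (m₁,m₂)=(0,-3/2): CG² = 18/35, CG = +√(18/35)   ← matches the target
  (m₁,m₂)=(-1,-1/2): CG² = 1/35, CG = −√(1/35)
  (m₁,m₂)=(-2,1/2): CG² = 16/35, CG = −√(16/35)
Pairs with CG² = 18/35: (0,-3/2): +√(18/35)

(0,-3/2): +√(18/35)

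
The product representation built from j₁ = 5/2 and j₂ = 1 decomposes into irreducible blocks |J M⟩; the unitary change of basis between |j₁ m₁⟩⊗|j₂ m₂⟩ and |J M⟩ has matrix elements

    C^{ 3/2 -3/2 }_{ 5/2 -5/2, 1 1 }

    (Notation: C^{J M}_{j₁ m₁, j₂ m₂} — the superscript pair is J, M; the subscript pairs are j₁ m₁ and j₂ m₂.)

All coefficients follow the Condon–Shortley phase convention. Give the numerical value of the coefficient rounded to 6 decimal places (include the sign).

triangle: 2!×3!×0!/6! = 12/720
(j±m)!: 0!×5!×2!×0!×0!×3! = 1440
prefactor² = (2J+1)×Δ×N² = 96
  k=2: +1/(2!×0!×3!×0!×0!×0!) = 1/12
Σ = 1/12  ⇒  CG² = 96×(1/12)² = 2/3
CG = +√(2/3) = +0.816497

+√(2/3) = +0.816497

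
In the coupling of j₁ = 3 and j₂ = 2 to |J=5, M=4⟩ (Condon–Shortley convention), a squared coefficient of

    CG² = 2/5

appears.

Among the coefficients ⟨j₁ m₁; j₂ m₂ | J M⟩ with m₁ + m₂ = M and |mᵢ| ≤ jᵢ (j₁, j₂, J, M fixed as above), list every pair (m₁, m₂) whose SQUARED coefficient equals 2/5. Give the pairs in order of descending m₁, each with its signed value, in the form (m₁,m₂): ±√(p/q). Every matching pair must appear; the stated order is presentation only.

Admissible pairs with m₁+m₂ = M = 4: (2,2), (3,1)
  (m₁,m₂)=(3,1): CG² = 2/5, CG = +√(2/5)   ← matches the target
  (m₁,m₂)=(2,2): CG² = 3/5, CG = +√(3/5)
Pairs with CG² = 2/5: (3,1): +√(2/5)

(3,1): +√(2/5)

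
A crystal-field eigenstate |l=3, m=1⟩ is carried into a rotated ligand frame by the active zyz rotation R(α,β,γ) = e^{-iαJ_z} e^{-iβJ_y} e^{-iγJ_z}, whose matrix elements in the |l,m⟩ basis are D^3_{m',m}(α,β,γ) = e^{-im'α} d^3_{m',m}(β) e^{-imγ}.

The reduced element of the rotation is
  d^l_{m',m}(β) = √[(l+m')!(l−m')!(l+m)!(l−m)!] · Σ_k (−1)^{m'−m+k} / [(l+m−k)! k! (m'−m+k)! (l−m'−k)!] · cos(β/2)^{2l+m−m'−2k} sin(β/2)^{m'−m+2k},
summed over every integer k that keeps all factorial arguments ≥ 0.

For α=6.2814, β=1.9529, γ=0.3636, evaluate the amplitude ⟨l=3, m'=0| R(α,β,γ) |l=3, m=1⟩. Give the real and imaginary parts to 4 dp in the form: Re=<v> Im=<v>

First d^3_{0,1}(β=1.9529), then the phase factors e^{-i(0)α} and e^{-i(1)γ}:
With c≡cos(β/2)=0.559967 and s≡sin(β/2)=0.828515, N=[6·6·24·2]^{1/2}=41.569219
k∈{1,2,3} keeps every argument non-negative
  k=1: (−1)^0·41.5692/(12)·0.5600^5·0.8285^1 = +0.158017
  k=2: (−1)^1·41.5692/(4)·0.5600^3·0.8285^3 = -1.037769
  k=3: (−1)^2·41.5692/(12)·0.5600^1·0.8285^5 = +0.757276
d^3_{0,1}(1.9529) = +0.158017 -1.037769 +0.757276 = -0.122475
D = (+1.000000+0.000000i)·(-0.122475)·(+0.934623-0.355641i) = -0.114468+0.043557i

Re=-0.1145 Im=0.0436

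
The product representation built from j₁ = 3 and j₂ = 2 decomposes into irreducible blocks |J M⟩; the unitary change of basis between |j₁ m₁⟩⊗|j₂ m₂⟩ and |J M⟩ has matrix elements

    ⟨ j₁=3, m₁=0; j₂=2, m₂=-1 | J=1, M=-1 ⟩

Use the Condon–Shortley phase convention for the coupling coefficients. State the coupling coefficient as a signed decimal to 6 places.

−√(3/35) ≈ -0.292770

j₁+j₂−J=4  J+j₁−j₂=2  J−j₁+j₂=0  j₁+j₂+J+1=7
(j₁±m₁, j₂±m₂, J±M) = (3,3,1,3,0,2)
P² = 432/35
sum k=1..1:
  [1] −1/12 = -1/12
S = -1/12
C² = P²·S² = 3/35 ; C = -0.292770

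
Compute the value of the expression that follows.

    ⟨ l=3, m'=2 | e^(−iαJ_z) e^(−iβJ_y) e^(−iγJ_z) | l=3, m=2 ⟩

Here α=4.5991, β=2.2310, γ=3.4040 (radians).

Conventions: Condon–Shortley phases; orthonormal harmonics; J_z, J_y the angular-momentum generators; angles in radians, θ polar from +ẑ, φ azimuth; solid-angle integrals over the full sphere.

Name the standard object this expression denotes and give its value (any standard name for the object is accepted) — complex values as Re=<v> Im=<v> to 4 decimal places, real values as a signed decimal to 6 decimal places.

This is a Wigner D-matrix element — the rotation-matrix element ⟨l m'| R(α,β,γ) |l m⟩ in the angular-momentum basis.
Split into d^3_{2,2}(β=2.2310) × two z-phases.
With c≡cos(β/2)=0.439728 and s≡sin(β/2)=0.898131, N=[120·1·120·1]^{1/2}=120.000000
k∈{0,1} keeps every argument non-negative
  k=0: (−1)^0·120.0000/(120)·0.4397^6·0.8981^0 = +0.007229
  k=1: (−1)^1·120.0000/(24)·0.4397^4·0.8981^2 = -0.150795
d^3_{2,2}(2.2310) = +0.007229 -0.150795 = -0.143566
Attach z-rotation phases: D = e^{-i(2)(4.5991)}·(-0.143566)·e^{-i(2)(3.4040)} = +0.137228-0.042185i

Wigner D-matrix element, Re=0.1372 Im=-0.0422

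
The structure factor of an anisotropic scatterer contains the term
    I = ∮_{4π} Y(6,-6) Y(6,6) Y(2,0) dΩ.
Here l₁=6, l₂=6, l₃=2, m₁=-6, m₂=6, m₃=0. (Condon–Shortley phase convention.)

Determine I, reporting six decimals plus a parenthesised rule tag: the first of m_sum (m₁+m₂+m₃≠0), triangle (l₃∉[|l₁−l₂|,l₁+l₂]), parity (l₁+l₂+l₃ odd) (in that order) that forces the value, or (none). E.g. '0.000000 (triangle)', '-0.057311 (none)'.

-0.252313 (none)

Checks pass: Σm=0; 14 even; l₃=2∈[0,12].
(2·6+1)(2·6+1)(2·2+1) = 845
Δ: 10! 2! 2! / 15! → 1/90090
sum: t=4:+1/69120 t=5:−1/14400 t=6:+1/69120 = -7/172800
3j²(6 6 2; 0 0 0) = Δ·Π!·Σ² = 14/715  (sign -1)
sum: t=10:+1/14515200 = 1/14515200
3j²(6 6 2; -6 6 0) = Δ·Π!·Σ² = 22/455  (sign +1)
combine: 4πI² = 845·14/715·22/455 = 4/5
take √, sign -1: I = -0.25231325
No selection rule forces the value: the integral is nonzero (none).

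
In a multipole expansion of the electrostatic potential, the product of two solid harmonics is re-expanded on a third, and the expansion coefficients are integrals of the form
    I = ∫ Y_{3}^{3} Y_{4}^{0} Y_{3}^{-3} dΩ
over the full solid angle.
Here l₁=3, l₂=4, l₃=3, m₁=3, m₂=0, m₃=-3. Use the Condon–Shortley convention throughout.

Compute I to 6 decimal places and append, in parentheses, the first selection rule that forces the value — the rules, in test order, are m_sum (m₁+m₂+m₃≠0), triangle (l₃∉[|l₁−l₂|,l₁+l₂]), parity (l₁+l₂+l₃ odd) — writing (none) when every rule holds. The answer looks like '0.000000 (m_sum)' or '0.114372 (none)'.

-0.076935 (none)

Checks pass: Σm=0; 10 even; l₃=3∈[1,7].
(2·3+1)(2·4+1)(2·3+1) = 441
Δ: 4! 2! 4! / 11! → 1/34650
sum: t=1:−1/72 t=2:+1/16 t=3:−1/72 = 5/144
3j²(3 4 3; 0 0 0) = Δ·Π!·Σ² = 2/77  (sign -1)
sum: t=0:+1/1152 = 1/1152
3j²(3 4 3; 3 0 -3) = Δ·Π!·Σ² = 1/154  (sign +1)
combine: 4πI² = 441·2/77·1/154 = 9/121
take √, sign -1: I = -0.07693494
No selection rule forces the value: the integral is nonzero (none).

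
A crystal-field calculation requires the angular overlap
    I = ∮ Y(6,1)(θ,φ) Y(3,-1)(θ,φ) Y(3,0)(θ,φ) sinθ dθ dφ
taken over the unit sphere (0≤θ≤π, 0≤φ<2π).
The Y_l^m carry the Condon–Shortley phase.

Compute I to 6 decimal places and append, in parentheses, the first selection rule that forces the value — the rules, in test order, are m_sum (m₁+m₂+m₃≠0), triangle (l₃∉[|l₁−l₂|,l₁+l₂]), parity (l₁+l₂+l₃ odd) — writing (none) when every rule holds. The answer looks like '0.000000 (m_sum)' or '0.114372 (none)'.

-0.221775 (none)

Checks pass: Σm=0; 12 even; l₃=3∈[3,9].
(2·6+1)(2·3+1)(2·3+1) = 637
Δ: 6! 6! 0! / 13! → 1/12012
sum: t=3:−1/1296 = -1/1296
3j²(6 3 3; 0 0 0) = Δ·Π!·Σ² = 100/3003  (sign +1)
sum: t=2:+1/1728 = 1/1728
3j²(6 3 3; 1 -1 0) = Δ·Π!·Σ² = 25/858  (sign -1)
combine: 4πI² = 637·100/3003·25/858 = 8750/14157
take √, sign -1: I = -0.22177545
No selection rule forces the value: the integral is nonzero (none).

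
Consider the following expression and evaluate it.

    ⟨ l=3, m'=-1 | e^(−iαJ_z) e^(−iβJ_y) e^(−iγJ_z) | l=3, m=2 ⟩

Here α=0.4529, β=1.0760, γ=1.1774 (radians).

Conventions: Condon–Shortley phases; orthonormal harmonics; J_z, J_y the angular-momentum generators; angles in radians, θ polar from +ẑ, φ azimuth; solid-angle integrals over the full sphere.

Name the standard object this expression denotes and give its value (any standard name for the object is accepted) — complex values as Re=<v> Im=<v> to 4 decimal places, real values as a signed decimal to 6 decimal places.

Wigner D-matrix element, Re=-0.1440 Im=-0.4189

This is a Wigner D-matrix element — the rotation-matrix element ⟨l m'| R(α,β,γ) |l m⟩ in the angular-momentum basis.
First d^3_{-1,2}(β=1.0760), then the phase factors e^{-i(-1)α} and e^{-i(2)γ}:
Half-angle: c=0.858735, s=0.512420. N=√(2·24·120·1)=75.894664
k∈{3,4} keeps every argument non-negative
  k=3: (−1)^0·75.8947/(12)·0.8587^3·0.5124^3 = +0.538871
  k=4: (−1)^1·75.8947/(24)·0.8587^1·0.5124^5 = -0.095937
d^3_{-1,2}(1.0760) = +0.538871 -0.095937 = +0.442934
D = (+0.899182+0.437575i)·(+0.442934)·(-0.706120-0.708092i) = -0.143992-0.418875i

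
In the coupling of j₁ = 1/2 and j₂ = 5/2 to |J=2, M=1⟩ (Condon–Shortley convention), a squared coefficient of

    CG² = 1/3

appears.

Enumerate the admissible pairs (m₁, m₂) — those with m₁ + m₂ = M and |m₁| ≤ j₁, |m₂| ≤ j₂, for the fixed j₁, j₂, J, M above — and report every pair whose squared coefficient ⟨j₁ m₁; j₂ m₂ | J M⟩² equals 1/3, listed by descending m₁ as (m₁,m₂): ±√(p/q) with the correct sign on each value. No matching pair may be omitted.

(1/2,1/2): +√(1/3)

Admissible pairs with m₁+m₂ = M = 1: (-1/2,3/2), (1/2,1/2)
  (m₁,m₂)=(1/2,1/2): CG² = 1/3, CG = +√(1/3)   ← matches the target
  (m₁,m₂)=(-1/2,3/2): CG² = 2/3, CG = −√(2/3)
Pairs with CG² = 1/3: (1/2,1/2): +√(1/3)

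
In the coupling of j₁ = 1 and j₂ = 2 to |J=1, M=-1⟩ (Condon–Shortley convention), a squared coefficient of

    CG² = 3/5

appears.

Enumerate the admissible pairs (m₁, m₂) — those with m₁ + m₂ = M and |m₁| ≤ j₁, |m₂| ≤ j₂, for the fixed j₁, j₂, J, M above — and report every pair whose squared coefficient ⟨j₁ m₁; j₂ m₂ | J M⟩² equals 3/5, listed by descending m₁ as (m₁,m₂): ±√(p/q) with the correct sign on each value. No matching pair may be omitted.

(1,-2): +√(3/5)

Admissible pairs with m₁+m₂ = M = -1: (-1,0), (0,-1), (1,-2)
  (m₁,m₂)=(1,-2): CG² = 3/5, CG = +√(3/5)   ← matches the target
  (m₁,m₂)=(0,-1): CG² = 3/10, CG = −√(3/10)
  (m₁,m₂)=(-1,0): CG² = 1/10, CG = +√(1/10)
Pairs with CG² = 3/5: (1,-2): +√(3/5)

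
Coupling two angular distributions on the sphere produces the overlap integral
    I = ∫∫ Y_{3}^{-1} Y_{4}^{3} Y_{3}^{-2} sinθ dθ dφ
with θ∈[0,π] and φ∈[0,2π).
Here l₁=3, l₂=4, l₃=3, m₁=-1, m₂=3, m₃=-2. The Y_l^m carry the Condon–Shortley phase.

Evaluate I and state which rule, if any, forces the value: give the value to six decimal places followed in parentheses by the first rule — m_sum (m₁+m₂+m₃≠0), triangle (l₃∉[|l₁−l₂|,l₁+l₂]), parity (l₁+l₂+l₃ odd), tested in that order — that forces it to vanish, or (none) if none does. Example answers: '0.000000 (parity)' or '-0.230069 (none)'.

Checks pass: Σm=0; 10 even; l₃=3∈[1,7].
(2·3+1)(2·4+1)(2·3+1) = 441
Δ: 4! 2! 4! / 11! → 1/34650
sum: t=1:−1/72 t=2:+1/16 t=3:−1/72 = 5/144
3j²(3 4 3; 0 0 0) = Δ·Π!·Σ² = 2/77  (sign -1)
sum: t=3:−1/144 t=4:+1/288 = -1/288
3j²(3 4 3; -1 3 -2) = Δ·Π!·Σ² = 1/99  (sign +1)
combine: 4πI² = 441·2/77·1/99 = 14/121
take √, sign -1: I = -0.09595473
No selection rule forces the value: the integral is nonzero (none).

-0.095955 (none)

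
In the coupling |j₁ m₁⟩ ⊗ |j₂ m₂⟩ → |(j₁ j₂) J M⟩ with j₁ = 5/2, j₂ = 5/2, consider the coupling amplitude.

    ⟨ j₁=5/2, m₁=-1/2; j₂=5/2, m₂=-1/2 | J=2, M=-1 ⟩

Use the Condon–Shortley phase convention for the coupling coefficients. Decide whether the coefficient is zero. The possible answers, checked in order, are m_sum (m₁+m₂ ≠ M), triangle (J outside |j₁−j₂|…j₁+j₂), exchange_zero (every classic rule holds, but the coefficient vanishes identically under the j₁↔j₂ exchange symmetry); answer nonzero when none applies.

m-sum: m₁+m₂ = -1/2+(-1/2) = -1, M = -1  ✓
triangle: |j₁−j₂| = 0 ≤ J = 2 ≤ j₁+j₂ = 5  ✓
exchange: j₁=j₂ and m₁=m₂, and (−1)^(j₁+j₂−J) = (−1)^3 = −1 forces ⟨j₁m₁;j₂m₂|JM⟩ = −⟨j₂m₂;j₁m₁|JM⟩ = −⟨j₁m₁;j₂m₂|JM⟩ ⇒ the coefficient vanishes identically
Racah sum check: Σ_k collapses to 0 ⇒ CG = 0

exchange_zero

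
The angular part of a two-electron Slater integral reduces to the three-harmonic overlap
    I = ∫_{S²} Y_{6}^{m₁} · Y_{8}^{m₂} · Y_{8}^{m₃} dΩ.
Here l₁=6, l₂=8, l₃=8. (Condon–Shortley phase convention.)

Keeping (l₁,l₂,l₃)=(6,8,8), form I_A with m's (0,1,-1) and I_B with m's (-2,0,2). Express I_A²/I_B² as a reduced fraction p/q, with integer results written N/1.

Shared (l₁,l₂,l₃)=(6,8,8): N and (l;000)² cancel in I_A²/I_B².
A: Δ = 6!·6!·10!/23! = 1/13742520792; Racah Σ t=0..6: t=0:+1/188116992000 t=1:−1/1161216000 t=2:+1/69672960 t=3:−1/22394880 t=4:+1/33177600 t=5:−1/248832000 t=6:+1/15676416000 = -187/37623398400; ⇒ 3j(6 8 8; 0 1 -1)² = 425/136344, sgn +1
B: Δ = 6!·6!·10!/23! = 1/13742520792; Racah Σ t=2..6: t=2:+1/597196800 t=3:−1/62208000 t=4:+1/39813120 t=5:−1/130636800 t=6:+1/2786918400 = 143/41803776000; ⇒ 3j(6 8 8; -2 0 2)² = 26/7429, sgn +1
I_A²/I_B² = (425/136344)/(26/7429) = 7225/8112

7225/8112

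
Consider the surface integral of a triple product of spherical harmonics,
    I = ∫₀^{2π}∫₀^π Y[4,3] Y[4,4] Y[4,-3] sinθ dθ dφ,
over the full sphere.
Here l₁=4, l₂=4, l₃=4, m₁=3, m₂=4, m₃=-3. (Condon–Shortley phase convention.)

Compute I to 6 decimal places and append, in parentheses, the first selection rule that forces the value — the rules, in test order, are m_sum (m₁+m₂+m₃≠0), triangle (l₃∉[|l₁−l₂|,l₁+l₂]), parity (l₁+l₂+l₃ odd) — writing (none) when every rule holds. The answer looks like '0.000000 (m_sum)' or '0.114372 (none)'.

0.000000 (m_sum)

3 + 4 − 3 = 4 ≠ 0: azimuthal integral kills it; I = 0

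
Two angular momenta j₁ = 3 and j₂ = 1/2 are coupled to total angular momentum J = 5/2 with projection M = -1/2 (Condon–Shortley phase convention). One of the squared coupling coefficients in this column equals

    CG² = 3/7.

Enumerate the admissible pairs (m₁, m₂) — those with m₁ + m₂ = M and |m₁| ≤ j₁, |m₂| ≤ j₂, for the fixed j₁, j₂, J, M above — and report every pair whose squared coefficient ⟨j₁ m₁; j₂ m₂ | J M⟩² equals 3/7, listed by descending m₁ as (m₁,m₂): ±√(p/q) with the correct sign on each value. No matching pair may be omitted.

Admissible pairs with m₁+m₂ = M = -1/2: (-1,1/2), (0,-1/2)
  (m₁,m₂)=(0,-1/2): CG² = 3/7, CG = +√(3/7)   ← matches the target
  (m₁,m₂)=(-1,1/2): CG² = 4/7, CG = −√(4/7)
Pairs with CG² = 3/7: (0,-1/2): +√(3/7)

(0,-1/2): +√(3/7)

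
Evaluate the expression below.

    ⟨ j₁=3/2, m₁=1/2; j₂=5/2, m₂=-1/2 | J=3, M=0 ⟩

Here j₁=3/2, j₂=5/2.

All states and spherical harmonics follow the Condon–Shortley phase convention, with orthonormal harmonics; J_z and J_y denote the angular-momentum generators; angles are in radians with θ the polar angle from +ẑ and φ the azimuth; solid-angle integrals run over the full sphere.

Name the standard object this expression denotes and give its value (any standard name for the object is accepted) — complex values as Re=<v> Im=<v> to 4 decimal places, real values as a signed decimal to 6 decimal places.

Clebsch–Gordan coefficient, +√(1/5) ≈ +0.447214

This is a Clebsch–Gordan (vector-coupling) coefficient.
triangle: 1!×2!×4!/8! = 48/40320
(j±m)!: 2!×1!×2!×3!×3!×3! = 864
prefactor² = (2J+1)×Δ×N² = 36/5
  k=0: +1/(0!×1!×1!×2!×1!×2!) = 1/4
  k=1: −1/(1!×0!×0!×1!×2!×3!) = -1/12
Σ = 1/6  ⇒  CG² = 36/5×(1/6)² = 1/5
CG = +√(1/5) = +0.447214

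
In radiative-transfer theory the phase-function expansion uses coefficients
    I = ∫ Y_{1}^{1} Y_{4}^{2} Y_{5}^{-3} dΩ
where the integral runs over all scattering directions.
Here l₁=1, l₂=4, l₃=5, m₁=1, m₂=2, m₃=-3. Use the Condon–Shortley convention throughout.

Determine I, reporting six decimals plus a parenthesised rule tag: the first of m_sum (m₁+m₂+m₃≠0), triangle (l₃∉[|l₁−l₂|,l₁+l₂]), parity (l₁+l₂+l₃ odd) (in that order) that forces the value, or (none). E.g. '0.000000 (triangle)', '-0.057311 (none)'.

m-sum 0 ✓  L=10 even ✓  3≤5≤5 ✓
Π(2lᵢ+1) = 3×9×11 = 297
triangle coeff Δ(1,4,5) = 1/495
Σ_t [0,0]: t=0:+1/576 = 1/576
(3j)²=5/99 [(1 4 5; 0 0 0)], sign=-1
Σ_t [0,0]: t=0:+1/2880 = 1/2880
(3j)²=28/495 [(1 4 5; 1 2 -3)], sign=+1
⇒ 4πI² = 28/33
I = (-1)√(28/33/(4π)) = -0.25984664
No selection rule forces the value: the integral is nonzero (none).

-0.259847 (none)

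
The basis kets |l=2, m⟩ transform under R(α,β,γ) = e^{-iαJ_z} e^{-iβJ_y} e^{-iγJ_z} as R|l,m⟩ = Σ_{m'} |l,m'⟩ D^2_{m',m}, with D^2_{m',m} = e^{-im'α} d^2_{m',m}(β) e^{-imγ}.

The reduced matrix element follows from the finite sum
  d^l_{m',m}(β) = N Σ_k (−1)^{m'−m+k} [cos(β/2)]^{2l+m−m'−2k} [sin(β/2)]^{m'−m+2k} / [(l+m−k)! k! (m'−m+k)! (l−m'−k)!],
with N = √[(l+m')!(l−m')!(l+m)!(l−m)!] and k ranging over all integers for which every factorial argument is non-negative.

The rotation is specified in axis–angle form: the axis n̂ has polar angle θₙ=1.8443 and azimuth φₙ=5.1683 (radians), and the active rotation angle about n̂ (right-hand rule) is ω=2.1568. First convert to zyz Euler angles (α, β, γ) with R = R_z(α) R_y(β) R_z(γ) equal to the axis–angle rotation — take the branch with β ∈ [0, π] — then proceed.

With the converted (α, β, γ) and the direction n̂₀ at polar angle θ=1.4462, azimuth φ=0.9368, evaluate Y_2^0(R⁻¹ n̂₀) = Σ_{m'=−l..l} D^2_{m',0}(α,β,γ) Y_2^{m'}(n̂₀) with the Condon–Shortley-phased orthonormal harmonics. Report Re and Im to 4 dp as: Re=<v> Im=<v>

Re=-0.0026 Im=0.0000

Axis–angle → zyz. n̂ = (sinθₙcosφₙ, sinθₙsinφₙ, cosθₙ) = (+0.423915, -0.864487, -0.270107), ω = 2.1568.
R = I cosω + sinω [n̂]ₓ + (1−cosω) n̂n̂ᵀ gives
  R = [-0.273949, -0.344099, -0.898080; -0.794182, +0.607607, +0.009451; +0.542428, +0.715828, -0.439730]
β = atan2(√(R₁₃²+R₂₃²), R₃₃) = 2.026095; α = atan2(R₂₃, R₁₃) mod 2π = 3.131069; γ = atan2(R₃₂, −R₃₁) mod 2π = 2.219247
Need the full column D^2_{m',0} for m'=−2..2 at α=3.1311, β=2.0261, γ=2.2192.
cos(β/2)=0.529278, sin(β/2)=0.848449
d^2_{-2,0}: single k=2 term ⇒ +0.493962;  D = +0.493853-0.010396i
d^2_{-1,0}: k∈[1..2] ⇒ +0.308143 -0.791837 = -0.483694;  D = +0.483668-0.005090i
d^2_{0,0}: k∈[0..2] ⇒ +0.078476 -0.806637 +0.518206 = -0.209956;  D = -0.209956+0.000000i
d^2_{1,0}: k∈[0..1] ⇒ -0.308143 +0.791837 = +0.483694;  D = -0.483668-0.005090i
d^2_{2,0}: single k=0 term ⇒ +0.493962;  D = +0.493853+0.010396i
Y_2^{m'}(θ=1.4462,φ=0.9368) and Σ D·Y over m':
  (+0.4939-0.0104i)·(-0.1134-0.3630i)  (+0.4837-0.0051i)·(+0.0564-0.0768i)  (-0.2100+0.0000i)·(-0.3008+0.0000i)  (-0.4837-0.0051i)·(-0.0564-0.0768i)  (+0.4939+0.0104i)·(-0.1134+0.3630i)
Y_2^0(R⁻¹ n̂) = -0.002603+0.000000i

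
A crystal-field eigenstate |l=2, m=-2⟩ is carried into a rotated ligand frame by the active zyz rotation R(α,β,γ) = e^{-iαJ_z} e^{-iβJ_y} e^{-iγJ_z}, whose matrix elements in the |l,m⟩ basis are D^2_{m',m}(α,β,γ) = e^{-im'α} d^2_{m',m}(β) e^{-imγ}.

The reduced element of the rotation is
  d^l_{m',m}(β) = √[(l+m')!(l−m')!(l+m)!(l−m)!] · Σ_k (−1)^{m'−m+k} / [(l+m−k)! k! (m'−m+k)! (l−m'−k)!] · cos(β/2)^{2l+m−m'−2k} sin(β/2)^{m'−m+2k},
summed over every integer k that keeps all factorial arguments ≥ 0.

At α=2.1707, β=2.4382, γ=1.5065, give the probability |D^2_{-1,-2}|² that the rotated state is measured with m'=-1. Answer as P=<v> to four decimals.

P=0.0059

Split into d^2_{-1,-2}(β=2.4382) × two z-phases.
Half-angle: c=0.344491, s=0.938790. N=√(1·6·1·24)=12.000000
k: max(0,(-2)−(-1))=0 … min(2+(-2),2−(-1))=0
  k=0: (−1)^1·12.0000/(6)·0.3445^3·0.9388^1 = -0.076759
d^2_{-1,-2}(2.4382) = -0.076759
|D^2_{-1,-2}|² = |d^2_{-1,-2}(β)|² = (-0.076759)² = 0.005892 (the z-rotation phases have unit modulus)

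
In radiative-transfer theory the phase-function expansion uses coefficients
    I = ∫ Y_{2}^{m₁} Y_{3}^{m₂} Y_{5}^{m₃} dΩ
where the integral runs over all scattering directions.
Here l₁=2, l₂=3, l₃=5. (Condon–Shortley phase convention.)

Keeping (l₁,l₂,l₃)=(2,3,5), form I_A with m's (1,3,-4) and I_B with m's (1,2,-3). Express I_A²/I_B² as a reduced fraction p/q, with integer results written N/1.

3/4

l's match ⇒ only the (l;m) 3-j factors differ between A and B.
A: triangle coeff Δ(2,3,5) = 1/2310; Σ_t [0,0]: t=0:+1/4320 = 1/4320; (3j)²=2/55 [(2 3 5; 1 3 -4)], sign=-1
B: triangle coeff Δ(2,3,5) = 1/2310; Σ_t [0,0]: t=0:+1/720 = 1/720; (3j)²=8/165 [(2 3 5; 1 2 -3)], sign=+1
I_A²/I_B² = (2/55)/(8/165) = 3/4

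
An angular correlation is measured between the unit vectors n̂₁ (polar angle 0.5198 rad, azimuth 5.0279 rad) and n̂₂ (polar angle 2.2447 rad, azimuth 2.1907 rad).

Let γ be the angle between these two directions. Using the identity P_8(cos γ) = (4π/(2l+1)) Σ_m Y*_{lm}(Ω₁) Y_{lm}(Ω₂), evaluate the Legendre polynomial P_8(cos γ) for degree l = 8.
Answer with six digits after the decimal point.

-0.397379

Addition theorem: P_8(cos γ) = (4π/17) Σ_m Y*_{lm}(Ω₁) Y_{lm}(Ω₂), m = −8…8:
  [-8]  conj(Y_{8,-8})(Ω₁) = -0.00156 + 0.00111j ; Y_{8,-8}(Ω₂) = 0.01750 + 0.06946j ; Δ = -0.00010 - 0.00009j
  [-7]  conj(Y_{8,-7})(Ω₁) = -0.01072 - 0.00795j ; Y_{8,-7}(Ω₂) = 0.21309 + 0.08340j ; Δ = -0.00162 - 0.00259j
  [-6]  conj(Y_{8,-6})(Ω₁) = 0.01844 - 0.05522j ; Y_{8,-6}(Ω₂) = 0.34747 - 0.22657j ; Δ = -0.00610 - 0.02337j
  [-5]  conj(Y_{8,-5})(Ω₁) = 0.17708 + 0.00120j ; Y_{8,-5}(Ω₂) = 0.01767 - 0.41964j ; Δ = 0.00363 - 0.07429j
  [-4]  conj(Y_{8,-4})(Ω₁) = 0.11449 + 0.35897j ; Y_{8,-4}(Ω₂) = -0.07285 - 0.05677j ; Δ = 0.01204 - 0.03265j
  [-3]  conj(Y_{8,-3})(Ω₁) = -0.41795 + 0.30108j ; Y_{8,-3}(Ω₂) = 0.30178 - 0.08970j ; Δ = -0.09912 + 0.12835j
  [-2]  conj(Y_{8,-2})(Ω₁) = -0.24666 - 0.18023j ; Y_{8,-2}(Ω₂) = 0.08897 - 0.25890j ; Δ = -0.06861 + 0.04783j
  [-1]  conj(Y_{8,-1})(Ω₁) = -0.07601 + 0.23287j ; Y_{8,-1}(Ω₂) = 0.11687 + 0.16374j ; Δ = -0.04702 + 0.01477j
  [+0]  conj(Y_{8,0})(Ω₁) = -0.40211 + 0.00000j ; Y_{8,0}(Ω₂) = 0.30780 + 0.00000j ; Δ = -0.12377 + 0.00000j
  [+1]  conj(Y_{8,1})(Ω₁) = 0.07601 + 0.23287j ; Y_{8,1}(Ω₂) = -0.11687 + 0.16374j ; Δ = -0.04702 - 0.01477j
  [+2]  conj(Y_{8,2})(Ω₁) = -0.24666 + 0.18023j ; Y_{8,2}(Ω₂) = 0.08897 + 0.25890j ; Δ = -0.06861 - 0.04783j
  [+3]  conj(Y_{8,3})(Ω₁) = 0.41795 + 0.30108j ; Y_{8,3}(Ω₂) = -0.30178 - 0.08970j ; Δ = -0.09912 - 0.12835j
  [+4]  conj(Y_{8,4})(Ω₁) = 0.11449 - 0.35897j ; Y_{8,4}(Ω₂) = -0.07285 + 0.05677j ; Δ = 0.01204 + 0.03265j
  [+5]  conj(Y_{8,5})(Ω₁) = -0.17708 + 0.00120j ; Y_{8,5}(Ω₂) = -0.01767 - 0.41964j ; Δ = 0.00363 + 0.07429j
  [+6]  conj(Y_{8,6})(Ω₁) = 0.01844 + 0.05522j ; Y_{8,6}(Ω₂) = 0.34747 + 0.22657j ; Δ = -0.00610 + 0.02337j
  [+7]  conj(Y_{8,7})(Ω₁) = 0.01072 - 0.00795j ; Y_{8,7}(Ω₂) = -0.21309 + 0.08340j ; Δ = -0.00162 + 0.00259j
  [+8]  conj(Y_{8,8})(Ω₁) = -0.00156 - 0.00111j ; Y_{8,8}(Ω₂) = 0.01750 - 0.06946j ; Δ = -0.00010 + 0.00009j
Total Σ_m = -0.53758 - 0.00000j. Multiply by 0.739198: -0.39738 - 0.00000j. P_8(cos γ) = -0.397379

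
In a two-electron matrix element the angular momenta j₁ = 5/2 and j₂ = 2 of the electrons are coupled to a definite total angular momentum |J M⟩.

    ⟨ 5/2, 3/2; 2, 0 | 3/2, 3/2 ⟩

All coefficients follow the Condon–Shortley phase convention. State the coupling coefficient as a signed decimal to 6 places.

-0.585540  (= −√(12/35))

√[4·3!2!1!/7! · 4!1!2!2!3!0!] = √(192/35)
  +(−1)^1/∏(1,2,0,1,2,0)! = -1/4  (running -1/4)
⟨..|..⟩ = √(192/35)·(-1/4) = -0.585540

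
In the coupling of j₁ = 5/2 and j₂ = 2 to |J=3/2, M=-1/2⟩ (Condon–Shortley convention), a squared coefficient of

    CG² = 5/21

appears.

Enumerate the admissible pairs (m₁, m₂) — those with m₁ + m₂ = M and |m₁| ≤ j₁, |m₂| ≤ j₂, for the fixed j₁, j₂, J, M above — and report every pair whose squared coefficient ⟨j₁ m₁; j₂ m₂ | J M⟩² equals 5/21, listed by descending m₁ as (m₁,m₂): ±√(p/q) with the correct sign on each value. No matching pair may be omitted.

Admissible pairs with m₁+m₂ = M = -1/2: (-5/2,2), (-3/2,1), (-1/2,0), (1/2,-1), (3/2,-2)
  (m₁,m₂)=(3/2,-2): CG² = 32/105, CG = +√(32/105)
  (m₁,m₂)=(1/2,-1): CG² = 5/21, CG = −√(5/21)   ← matches the target
  (m₁,m₂)=(-1/2,0): CG² = 2/35, CG = +√(2/35)
  (m₁,m₂)=(-3/2,1): CG² = 2/105, CG = +√(2/105)
  (m₁,m₂)=(-5/2,2): CG² = 8/21, CG = −√(8/21)
Pairs with CG² = 5/21: (1/2,-1): −√(5/21)

(1/2,-1): −√(5/21)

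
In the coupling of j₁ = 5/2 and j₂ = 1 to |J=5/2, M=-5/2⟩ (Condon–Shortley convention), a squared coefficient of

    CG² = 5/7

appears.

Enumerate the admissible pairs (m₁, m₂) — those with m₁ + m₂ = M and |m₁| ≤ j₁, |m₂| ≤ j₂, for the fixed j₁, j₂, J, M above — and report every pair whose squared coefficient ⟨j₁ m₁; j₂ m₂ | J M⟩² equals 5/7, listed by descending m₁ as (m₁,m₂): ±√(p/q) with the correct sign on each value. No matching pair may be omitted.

Admissible pairs with m₁+m₂ = M = -5/2: (-5/2,0), (-3/2,-1)
  (m₁,m₂)=(-3/2,-1): CG² = 2/7, CG = +√(2/7)
  (m₁,m₂)=(-5/2,0): CG² = 5/7, CG = −√(5/7)   ← matches the target
Pairs with CG² = 5/7: (-5/2,0): −√(5/7)

(-5/2,0): −√(5/7)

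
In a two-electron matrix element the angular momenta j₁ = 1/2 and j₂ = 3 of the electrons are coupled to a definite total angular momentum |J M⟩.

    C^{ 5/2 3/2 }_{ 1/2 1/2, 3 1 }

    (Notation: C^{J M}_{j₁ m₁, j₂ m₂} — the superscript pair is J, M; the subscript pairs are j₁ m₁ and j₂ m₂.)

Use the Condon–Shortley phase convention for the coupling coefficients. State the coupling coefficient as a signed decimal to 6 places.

+0.534522  (= +√(2/7))

triangle: 1!×0!×5!/7! = 120/5040
(j±m)!: 1!×0!×4!×2!×4!×1! = 1152
prefactor² = (2J+1)×Δ×N² = 1152/7
  k=0: +1/(0!×1!×0!×4!×0!×1!) = 1/24
Σ = 1/24  ⇒  CG² = 1152/7×(1/24)² = 2/7
CG = +√(2/7) = +0.534522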